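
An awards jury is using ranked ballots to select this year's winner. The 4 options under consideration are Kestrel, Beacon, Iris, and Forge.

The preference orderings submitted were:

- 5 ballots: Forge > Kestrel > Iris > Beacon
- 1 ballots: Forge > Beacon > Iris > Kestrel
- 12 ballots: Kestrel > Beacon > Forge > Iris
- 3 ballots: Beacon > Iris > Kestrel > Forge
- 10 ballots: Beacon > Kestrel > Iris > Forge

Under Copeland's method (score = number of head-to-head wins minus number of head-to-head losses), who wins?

Pairwise results:
  Kestrel vs Beacon: Kestrel wins 17–14.
  Kestrel vs Iris: Kestrel wins 27–4.
  Kestrel vs Forge: Kestrel wins 25–6.
  Beacon vs Iris: Beacon wins 26–5.
  Beacon vs Forge: Beacon wins 25–6.
  Iris vs Forge: Forge wins 18–13.
Copeland scores (wins − losses):
  Kestrel: 3 − 0 = 3
  Beacon: 2 − 1 = 1
  Iris: 0 − 3 = -3
  Forge: 1 − 2 = -1
Kestrel has the best Copeland score.

Kestrel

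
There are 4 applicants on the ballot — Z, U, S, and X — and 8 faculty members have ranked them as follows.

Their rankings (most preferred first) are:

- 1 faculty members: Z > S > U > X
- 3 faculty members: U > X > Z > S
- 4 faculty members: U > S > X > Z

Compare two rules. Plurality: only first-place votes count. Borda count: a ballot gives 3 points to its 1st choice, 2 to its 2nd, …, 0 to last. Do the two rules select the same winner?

Yes

Plurality first-place counts: Z 1, U 7, S 0, X 0 → U.
Borda totals: Z 6, U 22, S 10, X 10 → U.
The two rules agree on U.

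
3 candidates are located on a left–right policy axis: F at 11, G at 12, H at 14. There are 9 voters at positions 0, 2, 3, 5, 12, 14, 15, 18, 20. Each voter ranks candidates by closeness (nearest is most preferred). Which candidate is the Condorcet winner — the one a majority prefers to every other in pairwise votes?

G

With single-peaked preferences on a line, the Condorcet winner is the candidate closest to the median voter.
The median voter (position 12) is closest to G at 12.
Check: G vs H — voters closer to G: 5 of 9.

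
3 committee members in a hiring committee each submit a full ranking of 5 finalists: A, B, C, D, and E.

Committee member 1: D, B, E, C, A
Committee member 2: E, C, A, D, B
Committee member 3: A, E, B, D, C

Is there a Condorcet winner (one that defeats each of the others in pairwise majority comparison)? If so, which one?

E

Head-to-head results (3 voters total):
A vs B: A wins 2–1.
A vs C: C wins 2–1.
A vs D: A wins 2–1.
A vs E: E wins 2–1.
B vs C: B wins 2–1.
B vs D: D wins 2–1.
B vs E: E wins 2–1.
C vs D: D wins 2–1.
C vs E: E wins 3–0.
D vs E: E wins 2–1.
E beats each rival — A (2–1), B (2–1), C (3–0), D (2–1) — so E is the Condorcet winner.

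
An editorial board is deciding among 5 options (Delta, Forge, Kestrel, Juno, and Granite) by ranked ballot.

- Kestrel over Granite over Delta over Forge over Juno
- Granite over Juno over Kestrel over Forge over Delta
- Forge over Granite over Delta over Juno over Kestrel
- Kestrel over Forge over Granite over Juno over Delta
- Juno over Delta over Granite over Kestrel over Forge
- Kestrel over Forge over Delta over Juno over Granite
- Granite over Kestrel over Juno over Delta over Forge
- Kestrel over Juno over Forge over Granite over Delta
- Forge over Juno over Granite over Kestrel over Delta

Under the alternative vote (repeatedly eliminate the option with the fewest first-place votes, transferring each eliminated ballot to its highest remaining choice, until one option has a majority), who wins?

Round 1: Kestrel 4, Forge 2, Granite 2, Juno 1, Delta 0. Delta has the fewest and is eliminated.
Round 2: Kestrel 4, Forge 2, Granite 2, Juno 1. Juno has the fewest and is eliminated.
Round 3: Kestrel 4, Granite 3, Forge 2. Forge has the fewest and is eliminated.
Round 4: Granite 5, Kestrel 4. Granite has a majority.

Granite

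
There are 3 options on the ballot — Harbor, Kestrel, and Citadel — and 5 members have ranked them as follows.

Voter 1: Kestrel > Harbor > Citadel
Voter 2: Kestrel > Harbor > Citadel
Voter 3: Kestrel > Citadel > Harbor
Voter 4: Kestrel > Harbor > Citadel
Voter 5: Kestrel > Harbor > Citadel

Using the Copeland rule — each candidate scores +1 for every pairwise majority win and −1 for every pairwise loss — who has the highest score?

Kestrel

Pairwise results:
  Harbor vs Kestrel: Kestrel wins 5–0.
  Harbor vs Citadel: Harbor wins 4–1.
  Kestrel vs Citadel: Kestrel wins 5–0.
Copeland scores (wins − losses):
  Harbor: 1 − 1 = 0
  Kestrel: 2 − 0 = 2
  Citadel: 0 − 2 = -2
Kestrel has the best Copeland score.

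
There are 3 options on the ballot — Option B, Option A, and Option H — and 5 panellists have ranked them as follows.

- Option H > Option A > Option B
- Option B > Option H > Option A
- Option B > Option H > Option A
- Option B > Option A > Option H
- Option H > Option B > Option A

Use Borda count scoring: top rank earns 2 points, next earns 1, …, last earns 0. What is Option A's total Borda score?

Borda scores:
  Option B: 0 + 2 + 2 + 2 + 1 = 7
  Option A: 1 + 0 + 0 + 1 + 0 = 2
  Option H: 2 + 1 + 1 + 0 + 2 = 6

2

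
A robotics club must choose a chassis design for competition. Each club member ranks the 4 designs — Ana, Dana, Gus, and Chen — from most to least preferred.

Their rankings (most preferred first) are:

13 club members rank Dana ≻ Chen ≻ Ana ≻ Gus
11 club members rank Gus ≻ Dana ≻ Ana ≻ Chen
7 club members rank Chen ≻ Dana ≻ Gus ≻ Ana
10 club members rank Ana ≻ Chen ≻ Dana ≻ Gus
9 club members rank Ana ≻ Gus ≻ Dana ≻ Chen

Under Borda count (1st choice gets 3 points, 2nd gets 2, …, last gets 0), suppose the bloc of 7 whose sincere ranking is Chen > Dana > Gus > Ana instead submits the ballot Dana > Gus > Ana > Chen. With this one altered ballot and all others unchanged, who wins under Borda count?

Dana

Borda totals with the altered ballot: Ana 88, Dana 101, Gus 65, Chen 46.
The winner is unchanged: still Dana.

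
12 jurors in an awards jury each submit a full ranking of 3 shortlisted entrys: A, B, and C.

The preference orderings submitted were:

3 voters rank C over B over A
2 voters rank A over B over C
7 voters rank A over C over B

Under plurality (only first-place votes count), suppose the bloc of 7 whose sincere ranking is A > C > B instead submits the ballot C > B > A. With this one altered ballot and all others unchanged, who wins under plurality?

First-place totals with the altered ballot: A 2, B 0, C 10.
The switch changes the winner from A to C.

C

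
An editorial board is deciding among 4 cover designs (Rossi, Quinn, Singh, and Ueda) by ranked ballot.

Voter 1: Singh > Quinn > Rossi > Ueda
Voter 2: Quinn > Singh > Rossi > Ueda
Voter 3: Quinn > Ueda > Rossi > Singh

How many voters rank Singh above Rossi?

2

Ballots ranking Singh above Rossi: 2.
Ballots ranking Rossi above Singh: 1.
So 2 of 3 voters prefer Singh to Rossi.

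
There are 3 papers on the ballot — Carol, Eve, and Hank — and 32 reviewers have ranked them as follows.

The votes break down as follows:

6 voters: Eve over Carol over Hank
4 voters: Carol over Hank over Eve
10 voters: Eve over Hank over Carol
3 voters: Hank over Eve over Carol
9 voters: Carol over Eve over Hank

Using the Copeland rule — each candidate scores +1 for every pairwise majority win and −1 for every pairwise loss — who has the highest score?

Eve

Pairwise results:
  Carol vs Eve: Eve wins 19–13.
  Carol vs Hank: Carol wins 19–13.
  Eve vs Hank: Eve wins 25–7.
Copeland scores (wins − losses):
  Carol: 1 − 1 = 0
  Eve: 2 − 0 = 2
  Hank: 0 − 2 = -2
Eve has the best Copeland score.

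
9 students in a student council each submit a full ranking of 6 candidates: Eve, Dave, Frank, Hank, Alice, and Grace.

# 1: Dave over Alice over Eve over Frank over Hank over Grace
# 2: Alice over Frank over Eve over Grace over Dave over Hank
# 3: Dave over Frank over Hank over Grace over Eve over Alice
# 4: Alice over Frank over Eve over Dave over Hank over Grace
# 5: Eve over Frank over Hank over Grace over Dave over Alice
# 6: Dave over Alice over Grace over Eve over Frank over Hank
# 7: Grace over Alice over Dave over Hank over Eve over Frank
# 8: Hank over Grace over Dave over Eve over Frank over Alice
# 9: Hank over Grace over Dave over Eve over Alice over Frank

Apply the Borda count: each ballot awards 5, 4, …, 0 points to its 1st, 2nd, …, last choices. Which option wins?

Borda scores:
  Eve: 3 + 3 + 1 + 3 + 5 + 2 + 1 + 2 + 2 = 22
  Dave: 5 + 1 + 5 + 2 + 1 + 5 + 3 + 3 + 3 = 28
  Frank: 2 + 4 + 4 + 4 + 4 + 1 + 0 + 1 + 0 = 20
  Hank: 1 + 0 + 3 + 1 + 3 + 0 + 2 + 5 + 5 = 20
  Alice: 4 + 5 + 0 + 5 + 0 + 4 + 4 + 0 + 1 = 23
  Grace: 0 + 2 + 2 + 0 + 2 + 3 + 5 + 4 + 4 = 22
Dave has the highest total.

Dave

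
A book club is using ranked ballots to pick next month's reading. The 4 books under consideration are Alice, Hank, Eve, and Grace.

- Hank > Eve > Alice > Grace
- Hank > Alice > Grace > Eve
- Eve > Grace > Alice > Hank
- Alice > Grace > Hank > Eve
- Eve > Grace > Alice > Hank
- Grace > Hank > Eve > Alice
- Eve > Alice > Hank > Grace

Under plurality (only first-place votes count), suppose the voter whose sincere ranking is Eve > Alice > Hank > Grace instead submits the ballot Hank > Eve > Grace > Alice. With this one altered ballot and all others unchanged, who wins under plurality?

First-place totals with the altered ballot: Alice 1, Hank 3, Eve 2, Grace 1.
The switch changes the winner from Eve to Hank.

Hank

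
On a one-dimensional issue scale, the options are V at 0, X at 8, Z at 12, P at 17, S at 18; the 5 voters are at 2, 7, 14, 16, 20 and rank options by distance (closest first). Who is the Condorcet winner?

With single-peaked preferences on a line, the Condorcet winner is the candidate closest to the median voter.
The median voter (position 14) is closest to Z at 12.
Check: Z vs V — voters closer to Z: 4 of 5.

Z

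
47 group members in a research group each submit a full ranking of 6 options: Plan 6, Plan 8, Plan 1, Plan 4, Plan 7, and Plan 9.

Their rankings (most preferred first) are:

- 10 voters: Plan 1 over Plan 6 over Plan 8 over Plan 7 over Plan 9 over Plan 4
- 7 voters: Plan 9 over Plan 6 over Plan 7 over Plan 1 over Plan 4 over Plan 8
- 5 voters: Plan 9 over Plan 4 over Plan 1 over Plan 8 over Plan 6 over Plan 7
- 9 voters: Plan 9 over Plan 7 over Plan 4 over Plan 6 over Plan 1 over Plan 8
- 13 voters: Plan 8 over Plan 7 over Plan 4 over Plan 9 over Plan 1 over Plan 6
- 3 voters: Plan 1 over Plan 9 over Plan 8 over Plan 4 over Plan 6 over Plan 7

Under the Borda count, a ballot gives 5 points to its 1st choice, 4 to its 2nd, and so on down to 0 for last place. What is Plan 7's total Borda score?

129

Borda scores:
  Plan 6: 10·4 + 7·4 + 5·1 + 9·2 + 13·0 + 3·1 = 94
  Plan 8: 10·3 + 7·0 + 5·2 + 9·0 + 13·5 + 3·3 = 114
  Plan 1: 10·5 + 7·2 + 5·3 + 9·1 + 13·1 + 3·5 = 116
  Plan 4: 10·0 + 7·1 + 5·4 + 9·3 + 13·3 + 3·2 = 99
  Plan 7: 10·2 + 7·3 + 5·0 + 9·4 + 13·4 + 3·0 = 129
  Plan 9: 10·1 + 7·5 + 5·5 + 9·5 + 13·2 + 3·4 = 153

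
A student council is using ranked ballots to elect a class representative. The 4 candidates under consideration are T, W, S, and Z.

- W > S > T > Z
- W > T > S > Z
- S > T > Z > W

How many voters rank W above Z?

Ballots ranking W above Z: 2.
Ballots ranking Z above W: 1.
So 2 of 3 voters prefer W to Z.

2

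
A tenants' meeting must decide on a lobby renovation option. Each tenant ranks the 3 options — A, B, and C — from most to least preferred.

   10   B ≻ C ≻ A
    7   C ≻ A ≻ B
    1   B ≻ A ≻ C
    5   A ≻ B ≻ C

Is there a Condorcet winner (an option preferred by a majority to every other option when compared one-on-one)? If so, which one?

Head-to-head results (23 voters total):
A vs B: A wins 12–11.
A vs C: C wins 17–6.
B vs C: B wins 16–7.
No candidate beats all others: A beats B beats C beats A, a majority cycle.

No Condorcet winner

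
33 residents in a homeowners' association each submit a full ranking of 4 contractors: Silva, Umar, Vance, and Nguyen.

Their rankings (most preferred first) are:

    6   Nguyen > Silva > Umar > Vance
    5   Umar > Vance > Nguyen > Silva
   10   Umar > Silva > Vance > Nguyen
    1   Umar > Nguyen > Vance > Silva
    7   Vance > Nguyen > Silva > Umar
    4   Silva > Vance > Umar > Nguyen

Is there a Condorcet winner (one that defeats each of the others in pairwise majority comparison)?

No

Head-to-head results (33 voters total):
Silva vs Umar: Silva wins 17–16.
Silva vs Vance: Silva wins 20–13.
Silva vs Nguyen: Nguyen wins 19–14.
Umar vs Vance: Umar wins 22–11.
Umar vs Nguyen: Umar wins 20–13.
Vance vs Nguyen: Vance wins 26–7.
No candidate beats all others: Silva beats Umar beats Nguyen beats Silva, a majority cycle.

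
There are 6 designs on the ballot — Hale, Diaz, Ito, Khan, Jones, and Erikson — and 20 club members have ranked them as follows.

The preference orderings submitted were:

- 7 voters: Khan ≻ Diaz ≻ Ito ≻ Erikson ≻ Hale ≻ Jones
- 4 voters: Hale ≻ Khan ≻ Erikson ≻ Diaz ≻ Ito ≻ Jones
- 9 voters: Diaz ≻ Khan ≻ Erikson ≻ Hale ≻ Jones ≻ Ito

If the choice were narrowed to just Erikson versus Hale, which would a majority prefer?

Erikson

Ballots ranking Erikson above Hale: 7+9 = 16.
Ballots ranking Hale above Erikson: 4.
Erikson wins the head-to-head, 16–4.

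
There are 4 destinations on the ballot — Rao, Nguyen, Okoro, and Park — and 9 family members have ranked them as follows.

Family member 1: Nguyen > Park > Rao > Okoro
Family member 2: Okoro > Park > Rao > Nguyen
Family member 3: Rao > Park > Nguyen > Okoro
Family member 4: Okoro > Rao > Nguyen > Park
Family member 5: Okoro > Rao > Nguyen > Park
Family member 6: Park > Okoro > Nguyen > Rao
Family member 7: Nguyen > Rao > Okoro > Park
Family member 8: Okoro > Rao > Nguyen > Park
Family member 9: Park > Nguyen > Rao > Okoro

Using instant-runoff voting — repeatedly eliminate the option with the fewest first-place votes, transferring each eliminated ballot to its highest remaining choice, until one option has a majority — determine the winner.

Round 1: Okoro 4, Nguyen 2, Park 2, Rao 1. Rao has the fewest and is eliminated.
Round 2: Okoro 4, Park 3, Nguyen 2. Nguyen has the fewest and is eliminated.
Round 3: Okoro 5, Park 4. Okoro has a majority.

Okoro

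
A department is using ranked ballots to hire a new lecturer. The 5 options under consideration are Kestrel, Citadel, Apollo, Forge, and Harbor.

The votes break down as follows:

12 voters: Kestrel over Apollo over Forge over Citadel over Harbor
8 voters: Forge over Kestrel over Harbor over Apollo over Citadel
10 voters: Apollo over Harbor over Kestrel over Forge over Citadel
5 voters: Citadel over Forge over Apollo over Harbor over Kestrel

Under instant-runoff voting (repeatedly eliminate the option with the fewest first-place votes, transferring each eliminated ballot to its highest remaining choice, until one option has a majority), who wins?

Round 1: Kestrel 12, Apollo 10, Forge 8, Citadel 5, Harbor 0. Harbor has the fewest and is eliminated.
Round 2: Kestrel 12, Apollo 10, Forge 8, Citadel 5. Citadel has the fewest and is eliminated.
Round 3: Forge 13, Kestrel 12, Apollo 10. Apollo has the fewest and is eliminated.
Round 4: Kestrel 22, Forge 13. Kestrel has a majority.

Kestrel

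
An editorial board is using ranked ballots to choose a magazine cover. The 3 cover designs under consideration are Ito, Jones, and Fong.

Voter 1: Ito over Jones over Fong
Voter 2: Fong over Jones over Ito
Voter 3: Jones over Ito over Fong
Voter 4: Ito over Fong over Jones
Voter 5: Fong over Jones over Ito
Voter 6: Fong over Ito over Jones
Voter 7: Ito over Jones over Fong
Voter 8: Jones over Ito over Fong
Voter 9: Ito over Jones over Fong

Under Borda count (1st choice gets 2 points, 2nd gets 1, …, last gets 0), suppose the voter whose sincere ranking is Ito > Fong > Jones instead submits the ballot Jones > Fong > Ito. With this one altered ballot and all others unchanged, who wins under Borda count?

Borda totals with the altered ballot: Ito 9, Jones 11, Fong 7.
The switch changes the winner from Ito to Jones.

Jones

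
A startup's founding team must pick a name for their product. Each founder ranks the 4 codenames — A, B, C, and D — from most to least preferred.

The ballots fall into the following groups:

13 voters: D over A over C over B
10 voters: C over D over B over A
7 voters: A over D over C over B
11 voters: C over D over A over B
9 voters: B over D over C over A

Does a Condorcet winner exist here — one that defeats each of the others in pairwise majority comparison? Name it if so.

D

Head-to-head results (50 voters total):
A vs B: A wins 31–19.
A vs C: C wins 30–20.
A vs D: D wins 43–7.
B vs C: C wins 41–9.
B vs D: D wins 41–9.
C vs D: D wins 29–21.
D beats each rival — A (43–7), B (41–9), C (29–21) — so D is the Condorcet winner.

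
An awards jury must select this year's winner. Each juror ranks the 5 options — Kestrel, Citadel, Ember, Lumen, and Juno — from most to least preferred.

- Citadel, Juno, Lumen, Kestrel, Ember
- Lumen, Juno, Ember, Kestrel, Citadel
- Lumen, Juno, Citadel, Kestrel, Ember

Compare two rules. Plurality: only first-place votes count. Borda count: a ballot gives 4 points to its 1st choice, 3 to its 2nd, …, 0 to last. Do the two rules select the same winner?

Yes

Plurality first-place counts: Kestrel 0, Citadel 1, Ember 0, Lumen 2, Juno 0 → Lumen.
Borda totals: Kestrel 3, Citadel 6, Ember 2, Lumen 10, Juno 9 → Lumen.
The two rules agree on Lumen.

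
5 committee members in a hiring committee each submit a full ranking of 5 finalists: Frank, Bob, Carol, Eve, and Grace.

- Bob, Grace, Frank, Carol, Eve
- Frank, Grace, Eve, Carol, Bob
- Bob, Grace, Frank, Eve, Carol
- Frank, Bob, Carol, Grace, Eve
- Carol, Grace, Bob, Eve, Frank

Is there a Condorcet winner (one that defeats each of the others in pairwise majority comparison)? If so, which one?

Head-to-head results (5 voters total):
Frank vs Bob: Bob wins 3–2.
Frank vs Carol: Frank wins 4–1.
Frank vs Eve: Frank wins 4–1.
Frank vs Grace: Grace wins 3–2.
Bob vs Carol: Bob wins 3–2.
Bob vs Eve: Bob wins 4–1.
Bob vs Grace: Bob wins 3–2.
Carol vs Eve: Carol wins 3–2.
Carol vs Grace: Grace wins 3–2.
Eve vs Grace: Grace wins 5–0.
Bob beats each rival — Frank (3–2), Carol (3–2), Eve (4–1), Grace (3–2) — so Bob is the Condorcet winner.

Bob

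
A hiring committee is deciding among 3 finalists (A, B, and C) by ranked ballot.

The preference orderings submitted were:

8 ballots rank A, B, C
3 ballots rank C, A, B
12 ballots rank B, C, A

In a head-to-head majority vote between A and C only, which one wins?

Ballots ranking A above C: 8.
Ballots ranking C above A: 3+12 = 15.
C wins the head-to-head, 15–8.

C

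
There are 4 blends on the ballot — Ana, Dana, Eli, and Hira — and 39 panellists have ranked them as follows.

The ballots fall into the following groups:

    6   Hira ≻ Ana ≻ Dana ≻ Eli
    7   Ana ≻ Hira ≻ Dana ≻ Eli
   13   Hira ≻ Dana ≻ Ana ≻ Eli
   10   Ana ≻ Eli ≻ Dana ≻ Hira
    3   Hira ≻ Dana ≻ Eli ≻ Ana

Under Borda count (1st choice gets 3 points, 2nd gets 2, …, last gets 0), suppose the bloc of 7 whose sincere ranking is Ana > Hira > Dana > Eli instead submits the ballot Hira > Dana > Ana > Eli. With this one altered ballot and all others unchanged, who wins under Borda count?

Borda totals with the altered ballot: Ana 62, Dana 62, Eli 23, Hira 87.
The winner is unchanged: still Hira.

Hira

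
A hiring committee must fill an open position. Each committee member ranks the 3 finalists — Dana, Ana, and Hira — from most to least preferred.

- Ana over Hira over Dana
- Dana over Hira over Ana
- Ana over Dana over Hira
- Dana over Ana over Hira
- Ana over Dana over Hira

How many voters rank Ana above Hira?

Ballots ranking Ana above Hira: 4.
Ballots ranking Hira above Ana: 1.
So 4 of 5 voters prefer Ana to Hira.

4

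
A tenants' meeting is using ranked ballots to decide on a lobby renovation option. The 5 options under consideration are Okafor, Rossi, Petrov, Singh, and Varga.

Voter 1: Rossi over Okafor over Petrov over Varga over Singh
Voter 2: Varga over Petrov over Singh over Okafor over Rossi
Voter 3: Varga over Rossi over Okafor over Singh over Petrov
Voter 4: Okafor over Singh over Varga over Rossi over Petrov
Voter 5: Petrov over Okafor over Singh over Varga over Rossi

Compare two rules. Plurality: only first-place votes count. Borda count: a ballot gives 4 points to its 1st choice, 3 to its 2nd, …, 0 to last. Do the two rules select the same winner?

Plurality first-place counts: Okafor 1, Rossi 1, Petrov 1, Singh 0, Varga 2 → Varga.
Borda totals: Okafor 13, Rossi 8, Petrov 9, Singh 8, Varga 12 → Okafor.
The two rules disagree: plurality picks Varga, Borda picks Okafor.

No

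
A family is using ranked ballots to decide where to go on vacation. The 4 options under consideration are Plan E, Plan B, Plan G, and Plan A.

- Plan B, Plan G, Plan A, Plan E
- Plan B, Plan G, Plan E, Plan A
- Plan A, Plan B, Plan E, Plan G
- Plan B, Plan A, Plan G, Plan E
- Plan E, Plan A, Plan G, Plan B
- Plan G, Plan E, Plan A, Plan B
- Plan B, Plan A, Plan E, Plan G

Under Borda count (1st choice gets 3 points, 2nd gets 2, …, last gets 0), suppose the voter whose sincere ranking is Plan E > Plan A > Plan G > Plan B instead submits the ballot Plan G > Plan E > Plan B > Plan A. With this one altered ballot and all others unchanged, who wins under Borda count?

Plan B

Borda totals with the altered ballot: Plan E 7, Plan B 15, Plan G 11, Plan A 9.
The winner is unchanged: still Plan B.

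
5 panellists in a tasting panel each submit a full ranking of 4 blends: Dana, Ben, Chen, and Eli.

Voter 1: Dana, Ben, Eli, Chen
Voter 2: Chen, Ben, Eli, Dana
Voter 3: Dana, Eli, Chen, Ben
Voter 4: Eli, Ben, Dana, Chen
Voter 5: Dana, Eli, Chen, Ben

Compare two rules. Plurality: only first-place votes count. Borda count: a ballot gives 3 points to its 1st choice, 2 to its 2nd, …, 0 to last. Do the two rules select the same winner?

Plurality first-place counts: Dana 3, Ben 0, Chen 1, Eli 1 → Dana.
Borda totals: Dana 10, Ben 6, Chen 5, Eli 9 → Dana.
The two rules agree on Dana.

Yes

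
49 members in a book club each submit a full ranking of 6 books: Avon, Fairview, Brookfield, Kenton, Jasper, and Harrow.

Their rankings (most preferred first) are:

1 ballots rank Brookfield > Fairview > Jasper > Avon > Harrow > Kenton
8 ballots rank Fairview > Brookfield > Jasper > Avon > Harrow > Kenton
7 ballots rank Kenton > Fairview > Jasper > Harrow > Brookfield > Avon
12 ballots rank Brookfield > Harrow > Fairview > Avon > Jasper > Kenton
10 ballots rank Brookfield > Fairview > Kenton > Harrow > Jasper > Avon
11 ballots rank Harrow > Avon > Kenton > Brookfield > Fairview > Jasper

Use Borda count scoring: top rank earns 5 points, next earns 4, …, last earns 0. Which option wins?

Brookfield

Borda scores:
  Avon: 2 + 8·2 + 7·0 + 12·2 + 10·0 + 11·4 = 86
  Fairview: 4 + 8·5 + 7·4 + 12·3 + 10·4 + 11·1 = 159
  Brookfield: 5 + 8·4 + 7·1 + 12·5 + 10·5 + 11·2 = 176
  Kenton: 0 + 8·0 + 7·5 + 12·0 + 10·3 + 11·3 = 98
  Jasper: 3 + 8·3 + 7·3 + 12·1 + 10·1 + 11·0 = 70
  Harrow: 1 + 8·1 + 7·2 + 12·4 + 10·2 + 11·5 = 146
Brookfield has the highest total.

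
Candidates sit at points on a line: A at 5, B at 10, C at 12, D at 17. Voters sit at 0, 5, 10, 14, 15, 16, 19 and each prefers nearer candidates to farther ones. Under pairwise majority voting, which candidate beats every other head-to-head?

With single-peaked preferences on a line, the Condorcet winner is the candidate closest to the median voter.
The median voter (position 14) is closest to C at 12.
Check: C vs D — voters closer to C: 4 of 7.

C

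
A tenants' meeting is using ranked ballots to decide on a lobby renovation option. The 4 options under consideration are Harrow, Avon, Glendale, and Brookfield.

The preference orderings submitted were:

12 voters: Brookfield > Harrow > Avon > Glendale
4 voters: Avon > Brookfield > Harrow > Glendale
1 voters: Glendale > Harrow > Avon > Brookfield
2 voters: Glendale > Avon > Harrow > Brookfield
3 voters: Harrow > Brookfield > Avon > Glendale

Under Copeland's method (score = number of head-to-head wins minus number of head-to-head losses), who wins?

Brookfield

Pairwise results:
  Harrow vs Avon: Harrow wins 16–6.
  Harrow vs Glendale: Harrow wins 19–3.
  Harrow vs Brookfield: Brookfield wins 16–6.
  Avon vs Glendale: Avon wins 19–3.
  Avon vs Brookfield: Brookfield wins 15–7.
  Glendale vs Brookfield: Brookfield wins 19–3.
Copeland scores (wins − losses):
  Harrow: 2 − 1 = 1
  Avon: 1 − 2 = -1
  Glendale: 0 − 3 = -3
  Brookfield: 3 − 0 = 3
Brookfield has the best Copeland score.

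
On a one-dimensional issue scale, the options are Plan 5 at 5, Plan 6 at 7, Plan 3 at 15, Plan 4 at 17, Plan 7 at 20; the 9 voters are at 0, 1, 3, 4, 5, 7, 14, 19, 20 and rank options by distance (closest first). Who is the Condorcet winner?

With single-peaked preferences on a line, the Condorcet winner is the candidate closest to the median voter.
The median voter (position 5) is closest to Plan 5 at 5.
Check: Plan 5 vs Plan 4 — voters closer to Plan 5: 6 of 9.

Plan 5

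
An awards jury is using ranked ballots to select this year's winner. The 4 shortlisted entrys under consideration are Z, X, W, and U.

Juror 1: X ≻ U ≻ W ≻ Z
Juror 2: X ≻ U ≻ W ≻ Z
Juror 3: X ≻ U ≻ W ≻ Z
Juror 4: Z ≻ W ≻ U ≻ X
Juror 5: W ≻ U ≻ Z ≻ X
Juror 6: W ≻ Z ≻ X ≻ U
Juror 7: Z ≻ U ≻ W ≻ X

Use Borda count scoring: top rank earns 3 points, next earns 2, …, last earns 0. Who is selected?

W

Borda scores:
  Z: 0 + 0 + 0 + 3 + 1 + 2 + 3 = 9
  X: 3 + 3 + 3 + 0 + 0 + 1 + 0 = 10
  W: 1 + 1 + 1 + 2 + 3 + 3 + 1 = 12
  U: 2 + 2 + 2 + 1 + 2 + 0 + 2 = 11
W has the highest total.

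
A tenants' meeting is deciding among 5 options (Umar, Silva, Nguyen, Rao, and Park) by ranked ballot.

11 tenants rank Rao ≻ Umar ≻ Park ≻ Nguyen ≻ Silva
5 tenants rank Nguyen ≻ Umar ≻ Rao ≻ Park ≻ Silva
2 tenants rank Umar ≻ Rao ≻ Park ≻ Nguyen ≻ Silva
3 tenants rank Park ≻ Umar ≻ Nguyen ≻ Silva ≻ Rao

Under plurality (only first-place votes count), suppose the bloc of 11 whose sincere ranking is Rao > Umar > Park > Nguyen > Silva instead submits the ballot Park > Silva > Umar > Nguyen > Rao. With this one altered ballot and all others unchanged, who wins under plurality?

First-place totals with the altered ballot: Umar 2, Silva 0, Nguyen 5, Rao 0, Park 14.
The switch changes the winner from Rao to Park.

Park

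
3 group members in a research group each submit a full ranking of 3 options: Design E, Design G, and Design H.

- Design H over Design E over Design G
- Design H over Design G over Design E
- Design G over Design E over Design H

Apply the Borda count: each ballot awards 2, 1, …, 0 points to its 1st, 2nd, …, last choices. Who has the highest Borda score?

Design H

Borda scores:
  Design E: 1 + 0 + 1 = 2
  Design G: 0 + 1 + 2 = 3
  Design H: 2 + 2 + 0 = 4
Design H has the highest total.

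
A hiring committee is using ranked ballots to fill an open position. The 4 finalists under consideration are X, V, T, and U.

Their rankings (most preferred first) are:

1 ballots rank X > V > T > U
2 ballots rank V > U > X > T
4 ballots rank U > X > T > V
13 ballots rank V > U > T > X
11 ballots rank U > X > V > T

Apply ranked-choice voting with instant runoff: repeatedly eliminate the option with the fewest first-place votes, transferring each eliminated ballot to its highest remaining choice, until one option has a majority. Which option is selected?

V

Round 1: V 15, U 15, X 1, T 0. T has the fewest and is eliminated.
Round 2: V 15, U 15, X 1. X has the fewest and is eliminated.
Round 3: V 16, U 15. V has a majority.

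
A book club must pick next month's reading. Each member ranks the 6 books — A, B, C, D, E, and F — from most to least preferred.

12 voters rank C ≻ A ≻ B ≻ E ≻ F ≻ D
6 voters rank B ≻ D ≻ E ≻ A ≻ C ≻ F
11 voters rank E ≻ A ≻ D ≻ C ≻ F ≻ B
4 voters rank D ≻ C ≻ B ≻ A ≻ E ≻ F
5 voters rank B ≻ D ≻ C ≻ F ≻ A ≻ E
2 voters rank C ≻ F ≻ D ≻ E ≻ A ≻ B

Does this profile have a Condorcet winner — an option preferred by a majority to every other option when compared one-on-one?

Head-to-head results (40 voters total):
A vs B: A wins 25–15.
A vs C: C wins 23–17.
A vs D: A wins 23–17.
A vs E: A wins 21–19.
A vs F: A wins 33–7.
B vs C: C wins 29–11.
B vs D: B wins 23–17.
B vs E: B wins 27–13.
B vs F: B wins 27–13.
C vs D: D wins 26–14.
C vs E: C wins 23–17.
C vs F: C wins 40–0.
D vs E: E wins 23–17.
D vs F: D wins 26–14.
E vs F: E wins 33–7.
No candidate beats all others: A beats D beats C beats A, a majority cycle.

No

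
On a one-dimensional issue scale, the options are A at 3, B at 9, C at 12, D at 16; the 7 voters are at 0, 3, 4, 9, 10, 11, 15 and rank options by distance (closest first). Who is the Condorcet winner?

With single-peaked preferences on a line, the Condorcet winner is the candidate closest to the median voter.
The median voter (position 9) is closest to B at 9.
Check: B vs C — voters closer to B: 5 of 7.

B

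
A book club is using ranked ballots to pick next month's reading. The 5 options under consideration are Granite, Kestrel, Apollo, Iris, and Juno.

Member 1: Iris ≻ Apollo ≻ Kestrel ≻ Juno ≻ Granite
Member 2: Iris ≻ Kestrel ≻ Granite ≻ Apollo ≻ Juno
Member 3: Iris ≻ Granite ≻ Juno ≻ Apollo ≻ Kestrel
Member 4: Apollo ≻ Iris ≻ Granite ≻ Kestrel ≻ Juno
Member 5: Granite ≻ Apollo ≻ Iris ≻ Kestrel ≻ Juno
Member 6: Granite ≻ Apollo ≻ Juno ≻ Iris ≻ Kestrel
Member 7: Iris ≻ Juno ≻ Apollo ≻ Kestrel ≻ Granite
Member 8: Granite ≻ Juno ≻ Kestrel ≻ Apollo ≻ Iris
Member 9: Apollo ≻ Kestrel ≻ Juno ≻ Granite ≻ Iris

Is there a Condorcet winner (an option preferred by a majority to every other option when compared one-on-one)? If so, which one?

None — there is no Condorcet winner

Head-to-head results (9 voters total):
Granite vs Kestrel: Granite wins 5–4.
Granite vs Apollo: Granite wins 5–4.
Granite vs Iris: Iris wins 5–4.
Granite vs Juno: Granite wins 6–3.
Kestrel vs Apollo: Apollo wins 7–2.
Kestrel vs Iris: Iris wins 7–2.
Kestrel vs Juno: Kestrel wins 5–4.
Apollo vs Iris: Apollo wins 5–4.
Apollo vs Juno: Apollo wins 6–3.
Iris vs Juno: Iris wins 6–3.
No candidate beats all others: Granite beats Apollo beats Iris beats Granite, a majority cycle.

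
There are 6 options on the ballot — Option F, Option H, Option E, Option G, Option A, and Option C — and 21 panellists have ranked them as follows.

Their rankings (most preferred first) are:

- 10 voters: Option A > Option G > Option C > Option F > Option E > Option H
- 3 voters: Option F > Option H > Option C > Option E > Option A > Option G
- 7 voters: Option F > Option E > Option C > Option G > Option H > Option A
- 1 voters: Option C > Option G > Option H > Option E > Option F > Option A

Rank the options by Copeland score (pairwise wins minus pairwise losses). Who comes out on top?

Pairwise results:
  Option F vs Option H: Option F wins 20–1.
  Option F vs Option E: Option F wins 20–1.
  Option F vs Option G: Option G wins 11–10.
  Option F vs Option A: Option F wins 11–10.
  Option F vs Option C: Option C wins 11–10.
  Option H vs Option E: Option E wins 17–4.
  Option H vs Option G: Option G wins 18–3.
  Option H vs Option A: Option H wins 11–10.
  Option H vs Option C: Option C wins 18–3.
  Option E vs Option G: Option G wins 11–10.
  Option E vs Option A: Option E wins 11–10.
  Option E vs Option C: Option C wins 14–7.
  Option G vs Option A: Option A wins 13–8.
  Option G vs Option C: Option C wins 11–10.
  Option A vs Option C: Option C wins 11–10.
Copeland scores (wins − losses):
  Option F: 3 − 2 = 1
  Option H: 1 − 4 = -3
  Option E: 2 − 3 = -1
  Option G: 3 − 2 = 1
  Option A: 1 − 4 = -3
  Option C: 5 − 0 = 5
Option C has the best Copeland score.

Option C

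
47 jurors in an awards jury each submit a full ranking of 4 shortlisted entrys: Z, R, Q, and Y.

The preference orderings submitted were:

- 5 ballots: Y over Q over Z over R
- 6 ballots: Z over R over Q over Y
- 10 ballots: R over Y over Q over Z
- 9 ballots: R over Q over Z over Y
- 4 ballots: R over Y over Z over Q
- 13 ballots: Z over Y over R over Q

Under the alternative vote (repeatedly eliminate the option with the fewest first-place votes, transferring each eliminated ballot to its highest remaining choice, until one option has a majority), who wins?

Z

Round 1: R 23, Z 19, Y 5, Q 0. Q has the fewest and is eliminated.
Round 2: R 23, Z 19, Y 5. Y has the fewest and is eliminated.
Round 3: Z 24, R 23. Z has a majority.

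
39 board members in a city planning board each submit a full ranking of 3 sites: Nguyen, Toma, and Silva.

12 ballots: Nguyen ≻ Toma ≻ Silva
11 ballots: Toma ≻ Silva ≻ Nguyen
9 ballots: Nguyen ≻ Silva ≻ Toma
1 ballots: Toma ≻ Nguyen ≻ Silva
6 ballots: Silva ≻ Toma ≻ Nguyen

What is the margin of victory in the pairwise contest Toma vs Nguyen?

3

Ballots ranking Toma above Nguyen: 11+1+6 = 18.
Ballots ranking Nguyen above Toma: 12+9 = 21.
Nguyen wins 21–18, a margin of 3.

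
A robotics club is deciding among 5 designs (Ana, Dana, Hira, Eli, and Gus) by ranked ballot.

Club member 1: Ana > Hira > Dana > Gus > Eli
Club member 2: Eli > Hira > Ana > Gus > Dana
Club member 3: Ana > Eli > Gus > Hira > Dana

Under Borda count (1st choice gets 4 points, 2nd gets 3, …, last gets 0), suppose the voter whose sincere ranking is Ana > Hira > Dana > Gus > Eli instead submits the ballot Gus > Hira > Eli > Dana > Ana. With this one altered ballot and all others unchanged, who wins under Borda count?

Eli

Borda totals with the altered ballot: Ana 6, Dana 1, Hira 7, Eli 9, Gus 7.
The switch changes the winner from Ana to Eli.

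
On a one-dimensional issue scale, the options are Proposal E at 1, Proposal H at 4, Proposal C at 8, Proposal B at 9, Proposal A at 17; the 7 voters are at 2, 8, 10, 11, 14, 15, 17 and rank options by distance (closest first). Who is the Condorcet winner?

Proposal B

With single-peaked preferences on a line, the Condorcet winner is the candidate closest to the median voter.
The median voter (position 11) is closest to Proposal B at 9.
Check: Proposal B vs Proposal A — voters closer to Proposal B: 4 of 7.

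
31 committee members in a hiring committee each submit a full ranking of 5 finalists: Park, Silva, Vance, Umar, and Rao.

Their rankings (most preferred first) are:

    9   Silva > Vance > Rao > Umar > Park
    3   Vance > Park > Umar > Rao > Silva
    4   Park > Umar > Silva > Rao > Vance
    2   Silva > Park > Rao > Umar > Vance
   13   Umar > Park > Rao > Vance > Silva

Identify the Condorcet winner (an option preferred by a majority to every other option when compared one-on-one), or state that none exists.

Head-to-head results (31 voters total):
Park vs Silva: Park wins 20–11.
Park vs Vance: Park wins 19–12.
Park vs Umar: Umar wins 22–9.
Park vs Rao: Park wins 22–9.
Silva vs Vance: Vance wins 16–15.
Silva vs Umar: Umar wins 20–11.
Silva vs Rao: Rao wins 16–15.
Vance vs Umar: Umar wins 19–12.
Vance vs Rao: Rao wins 19–12.
Umar vs Rao: Umar wins 20–11.
Umar beats each rival — Park (22–9), Silva (20–11), Vance (19–12), Rao (20–11) — so Umar is the Condorcet winner.

Umar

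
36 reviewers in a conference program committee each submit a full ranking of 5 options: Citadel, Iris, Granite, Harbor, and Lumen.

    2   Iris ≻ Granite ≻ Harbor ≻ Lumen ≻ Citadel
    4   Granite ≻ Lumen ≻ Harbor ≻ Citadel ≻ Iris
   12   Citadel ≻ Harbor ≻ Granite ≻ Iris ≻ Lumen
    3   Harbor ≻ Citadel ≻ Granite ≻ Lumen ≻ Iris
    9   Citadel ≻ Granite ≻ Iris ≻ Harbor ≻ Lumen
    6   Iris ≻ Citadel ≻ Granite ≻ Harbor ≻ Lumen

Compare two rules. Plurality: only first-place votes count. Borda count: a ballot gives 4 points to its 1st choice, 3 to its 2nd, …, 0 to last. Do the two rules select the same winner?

Yes

Plurality first-place counts: Citadel 21, Iris 8, Granite 4, Harbor 3, Lumen 0 → Citadel.
Borda totals: Citadel 115, Iris 62, Granite 91, Harbor 75, Lumen 17 → Citadel.
The two rules agree on Citadel.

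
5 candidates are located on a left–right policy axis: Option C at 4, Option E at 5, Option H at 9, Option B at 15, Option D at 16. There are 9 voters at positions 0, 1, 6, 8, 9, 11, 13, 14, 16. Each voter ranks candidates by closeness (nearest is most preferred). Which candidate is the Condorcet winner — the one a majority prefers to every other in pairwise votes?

With single-peaked preferences on a line, the Condorcet winner is the candidate closest to the median voter.
The median voter (position 9) is closest to Option H at 9.
Check: Option H vs Option B — voters closer to Option H: 6 of 9.

Option H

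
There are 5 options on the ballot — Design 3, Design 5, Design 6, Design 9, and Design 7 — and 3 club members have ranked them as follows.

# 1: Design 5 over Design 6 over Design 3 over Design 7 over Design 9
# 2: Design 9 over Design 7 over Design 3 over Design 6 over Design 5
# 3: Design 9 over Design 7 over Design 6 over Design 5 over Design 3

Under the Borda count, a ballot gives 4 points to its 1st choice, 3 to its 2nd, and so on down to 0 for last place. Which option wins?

Borda scores:
  Design 3: 2 + 2 + 0 = 4
  Design 5: 4 + 0 + 1 = 5
  Design 6: 3 + 1 + 2 = 6
  Design 9: 0 + 4 + 4 = 8
  Design 7: 1 + 3 + 3 = 7
Design 9 has the highest total.

Design 9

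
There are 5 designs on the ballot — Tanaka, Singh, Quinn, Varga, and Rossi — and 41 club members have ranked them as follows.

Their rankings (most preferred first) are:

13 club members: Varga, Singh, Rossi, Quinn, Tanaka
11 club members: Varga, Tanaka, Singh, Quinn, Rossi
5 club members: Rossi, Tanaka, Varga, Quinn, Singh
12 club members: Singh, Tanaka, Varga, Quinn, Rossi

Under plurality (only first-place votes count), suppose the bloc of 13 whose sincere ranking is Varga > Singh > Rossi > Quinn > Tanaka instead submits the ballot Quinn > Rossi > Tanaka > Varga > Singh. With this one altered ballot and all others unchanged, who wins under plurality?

First-place totals with the altered ballot: Tanaka 0, Singh 12, Quinn 13, Varga 11, Rossi 5.
The switch changes the winner from Varga to Quinn.

Quinn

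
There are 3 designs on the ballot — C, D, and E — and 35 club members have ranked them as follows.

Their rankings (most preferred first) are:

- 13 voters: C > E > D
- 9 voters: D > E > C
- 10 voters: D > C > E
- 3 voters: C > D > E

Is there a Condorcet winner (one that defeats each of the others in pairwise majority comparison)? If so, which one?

D

Head-to-head results (35 voters total):
C vs D: D wins 19–16.
C vs E: C wins 26–9.
D vs E: D wins 22–13.
D beats each rival — C (19–16), E (22–13) — so D is the Condorcet winner.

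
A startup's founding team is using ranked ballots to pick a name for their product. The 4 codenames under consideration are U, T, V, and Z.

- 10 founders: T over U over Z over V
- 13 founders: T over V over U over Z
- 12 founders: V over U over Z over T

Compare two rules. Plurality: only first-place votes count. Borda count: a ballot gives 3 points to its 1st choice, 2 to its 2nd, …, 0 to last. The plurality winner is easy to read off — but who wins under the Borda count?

T

Plurality first-place counts: U 0, T 23, V 12, Z 0 → T.
Borda totals: U 57, T 69, V 62, Z 22 → T.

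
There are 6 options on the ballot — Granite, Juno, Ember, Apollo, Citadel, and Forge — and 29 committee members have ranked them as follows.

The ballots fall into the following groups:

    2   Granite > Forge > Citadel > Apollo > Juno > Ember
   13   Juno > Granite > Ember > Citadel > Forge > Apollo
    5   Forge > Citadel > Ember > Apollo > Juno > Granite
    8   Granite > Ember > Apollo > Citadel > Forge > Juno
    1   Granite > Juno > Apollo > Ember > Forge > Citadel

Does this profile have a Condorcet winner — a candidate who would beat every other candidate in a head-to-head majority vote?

No

Head-to-head results (29 voters total):
Granite vs Juno: Juno wins 18–11.
Granite vs Ember: Granite wins 24–5.
Granite vs Apollo: Granite wins 24–5.
Granite vs Citadel: Granite wins 24–5.
Granite vs Forge: Granite wins 24–5.
Juno vs Ember: Juno wins 16–13.
Juno vs Apollo: Apollo wins 15–14.
Juno vs Citadel: Citadel wins 15–14.
Juno vs Forge: Forge wins 15–14.
Ember vs Apollo: Ember wins 26–3.
Ember vs Citadel: Ember wins 22–7.
Ember vs Forge: Ember wins 22–7.
Apollo vs Citadel: Citadel wins 20–9.
Apollo vs Forge: Forge wins 20–9.
Citadel vs Forge: Citadel wins 21–8.
No candidate beats all others: Granite beats Apollo beats Juno beats Granite, a majority cycle.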